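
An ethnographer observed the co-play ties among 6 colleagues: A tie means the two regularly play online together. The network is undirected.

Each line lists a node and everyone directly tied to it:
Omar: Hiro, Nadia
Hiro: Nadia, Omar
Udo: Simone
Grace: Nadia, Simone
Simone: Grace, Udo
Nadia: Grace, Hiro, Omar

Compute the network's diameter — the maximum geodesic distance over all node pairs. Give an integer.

4

Eccentricity of each node (its greatest distance to any other): Grace:2, Hiro:4, Nadia:3, Omar:4, Simone:3, Udo:4.
The maximum eccentricity is 4, realized for instance by the pair Omar–Udo via Omar – Nadia – Grace – Simone – Udo. So the diameter is 4.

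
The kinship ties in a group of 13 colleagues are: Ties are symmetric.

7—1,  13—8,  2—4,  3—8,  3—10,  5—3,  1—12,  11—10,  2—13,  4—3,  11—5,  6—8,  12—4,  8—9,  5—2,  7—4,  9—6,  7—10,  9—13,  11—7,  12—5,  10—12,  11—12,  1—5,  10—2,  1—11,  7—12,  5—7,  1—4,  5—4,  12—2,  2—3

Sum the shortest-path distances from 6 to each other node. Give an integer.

34

Distances from 6: 1:4, 2:3, 3:2, 4:3, 5:3, 7:4, 8:1, 9:1, 10:3, 11:4, 12:4, 13:2.
Sum = 4 + 3 + 2 + 3 + 3 + 4 + 1 + 1 + 3 + 4 + 4 + 2 = 34.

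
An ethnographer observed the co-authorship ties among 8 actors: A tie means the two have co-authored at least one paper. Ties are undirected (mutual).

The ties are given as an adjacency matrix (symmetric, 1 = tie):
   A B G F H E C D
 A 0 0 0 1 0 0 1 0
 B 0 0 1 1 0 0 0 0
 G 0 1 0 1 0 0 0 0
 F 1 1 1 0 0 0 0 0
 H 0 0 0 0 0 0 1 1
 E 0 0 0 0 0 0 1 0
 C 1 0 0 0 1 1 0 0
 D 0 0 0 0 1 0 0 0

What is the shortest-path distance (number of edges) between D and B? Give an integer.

5

One shortest route is D – H – C – A – F – B, which uses 5 edges, and at distance 4 from D we only reach {F}, which does not include B. So d(D,B) = 5.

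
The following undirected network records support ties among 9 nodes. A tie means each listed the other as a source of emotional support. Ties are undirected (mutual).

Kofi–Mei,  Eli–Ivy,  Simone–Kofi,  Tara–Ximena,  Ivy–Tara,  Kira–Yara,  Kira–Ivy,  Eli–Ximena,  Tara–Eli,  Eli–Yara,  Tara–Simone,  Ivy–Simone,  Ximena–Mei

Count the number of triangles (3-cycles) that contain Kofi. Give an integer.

Kofi's neighbors are Mei and Simone, but none of them are tied to each other, so no triangle contains Kofi.

0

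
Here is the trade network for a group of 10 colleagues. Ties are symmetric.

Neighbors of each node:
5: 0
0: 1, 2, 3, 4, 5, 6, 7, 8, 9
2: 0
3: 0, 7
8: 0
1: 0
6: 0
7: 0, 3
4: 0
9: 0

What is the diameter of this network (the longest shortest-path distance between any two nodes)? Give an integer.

Eccentricity of each node (its greatest distance to any other): 0:1, 1:2, 2:2, 3:2, 4:2, 5:2, 6:2, 7:2, 8:2, 9:2.
The maximum eccentricity is 2, realized for instance by the pair 3–2 via 3 – 0 – 2. So the diameter is 2.

2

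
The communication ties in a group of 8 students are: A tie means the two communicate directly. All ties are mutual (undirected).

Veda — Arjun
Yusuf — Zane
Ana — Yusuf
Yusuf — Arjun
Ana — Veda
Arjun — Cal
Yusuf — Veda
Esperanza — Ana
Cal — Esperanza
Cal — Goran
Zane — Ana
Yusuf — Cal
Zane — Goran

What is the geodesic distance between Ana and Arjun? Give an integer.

2

One shortest route is Ana – Veda – Arjun, which uses 2 edges, and Ana and Arjun are not directly tied, so nothing shorter exists. So d(Ana,Arjun) = 2.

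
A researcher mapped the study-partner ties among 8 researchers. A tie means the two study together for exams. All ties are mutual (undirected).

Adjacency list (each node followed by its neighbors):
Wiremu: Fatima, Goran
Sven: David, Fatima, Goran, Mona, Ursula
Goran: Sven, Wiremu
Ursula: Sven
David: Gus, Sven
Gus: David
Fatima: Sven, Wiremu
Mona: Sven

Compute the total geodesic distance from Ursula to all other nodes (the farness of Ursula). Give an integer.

15

Distances from Ursula: David:2, Fatima:2, Goran:2, Gus:3, Mona:2, Sven:1, Wiremu:3.
Sum = 2 + 2 + 2 + 3 + 2 + 1 + 3 = 15.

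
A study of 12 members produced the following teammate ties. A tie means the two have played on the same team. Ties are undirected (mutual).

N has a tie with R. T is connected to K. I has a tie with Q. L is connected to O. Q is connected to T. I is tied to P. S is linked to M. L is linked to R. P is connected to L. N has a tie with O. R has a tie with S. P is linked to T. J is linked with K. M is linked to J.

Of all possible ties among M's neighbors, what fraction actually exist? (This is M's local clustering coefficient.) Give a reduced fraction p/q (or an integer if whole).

0

M's neighbors: J and S (k = 2).
Possible neighbor pairs: C(2,2) = 1. Edges among them: none → e = 0.
Clustering(M) = 0/1.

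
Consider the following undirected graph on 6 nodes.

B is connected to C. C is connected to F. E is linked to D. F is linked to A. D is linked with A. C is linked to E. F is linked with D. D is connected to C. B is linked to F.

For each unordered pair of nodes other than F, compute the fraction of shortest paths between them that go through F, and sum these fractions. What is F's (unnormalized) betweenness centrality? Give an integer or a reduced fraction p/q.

Pairs whose geodesics pass through F — D–B: 1/2; C–A: 1/2; A–B: 1.
All other pairs contribute 0.
Summing the contributions gives betweenness(F) = 2.

2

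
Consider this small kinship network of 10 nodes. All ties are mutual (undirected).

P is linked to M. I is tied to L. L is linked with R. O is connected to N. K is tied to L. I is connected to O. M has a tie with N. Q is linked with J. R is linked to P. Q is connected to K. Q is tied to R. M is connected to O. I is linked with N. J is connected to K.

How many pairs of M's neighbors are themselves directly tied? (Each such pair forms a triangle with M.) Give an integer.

M's neighbors: N, O, and P.
Neighbor pairs that are themselves tied: M–N–O. Each forms one triangle with M, for 1 in total.

1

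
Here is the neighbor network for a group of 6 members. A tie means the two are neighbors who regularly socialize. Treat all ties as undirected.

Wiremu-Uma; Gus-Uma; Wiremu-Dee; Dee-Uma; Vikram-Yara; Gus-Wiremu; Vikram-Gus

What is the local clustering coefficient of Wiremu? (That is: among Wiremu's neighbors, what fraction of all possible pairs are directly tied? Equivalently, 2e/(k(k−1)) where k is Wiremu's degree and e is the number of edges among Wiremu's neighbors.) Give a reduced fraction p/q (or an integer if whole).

2/3

Wiremu's neighbors: Dee, Gus, and Uma (k = 3).
Possible neighbor pairs: C(3,2) = 3. Edges among them: Dee–Uma, Gus–Uma → e = 2.
Clustering(Wiremu) = 2/3.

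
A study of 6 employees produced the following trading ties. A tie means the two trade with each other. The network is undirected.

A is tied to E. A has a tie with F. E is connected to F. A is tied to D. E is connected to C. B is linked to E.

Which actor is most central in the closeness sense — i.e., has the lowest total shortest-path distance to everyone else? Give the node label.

Farness (sum of distances to all others) for each node — A:7, B:10, C:10, D:11, E:6, F:8.
The smallest farness is 6, for E, so E has the highest closeness.

E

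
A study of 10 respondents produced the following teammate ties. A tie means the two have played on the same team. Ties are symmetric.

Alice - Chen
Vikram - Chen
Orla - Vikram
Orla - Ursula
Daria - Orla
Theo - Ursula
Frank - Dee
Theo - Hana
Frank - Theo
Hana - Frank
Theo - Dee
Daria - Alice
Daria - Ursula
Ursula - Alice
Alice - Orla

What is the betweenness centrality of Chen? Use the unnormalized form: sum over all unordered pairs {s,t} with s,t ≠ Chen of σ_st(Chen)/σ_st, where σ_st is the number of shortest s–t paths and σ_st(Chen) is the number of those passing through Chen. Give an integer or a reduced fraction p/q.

1/2

Pairs whose geodesics pass through Chen — Vikram–Alice: 1/2.
All other pairs contribute 0.
Summing the contributions gives betweenness(Chen) = 1/2.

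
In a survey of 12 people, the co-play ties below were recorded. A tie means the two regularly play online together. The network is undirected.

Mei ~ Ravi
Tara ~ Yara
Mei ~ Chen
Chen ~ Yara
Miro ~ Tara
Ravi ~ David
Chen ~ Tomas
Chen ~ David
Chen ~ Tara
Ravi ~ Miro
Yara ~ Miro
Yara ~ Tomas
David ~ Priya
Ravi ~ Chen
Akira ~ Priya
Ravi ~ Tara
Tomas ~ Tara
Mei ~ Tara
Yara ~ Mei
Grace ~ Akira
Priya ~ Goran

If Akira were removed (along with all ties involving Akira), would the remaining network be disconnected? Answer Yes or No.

Removing Akira leaves {Chen, David, Goran, Mei, Miro, Priya, Ravi, Tara, Tomas, and Yara} with no path to {Grace}, so the network splits into 2 components. Akira is a cut vertex.

Yes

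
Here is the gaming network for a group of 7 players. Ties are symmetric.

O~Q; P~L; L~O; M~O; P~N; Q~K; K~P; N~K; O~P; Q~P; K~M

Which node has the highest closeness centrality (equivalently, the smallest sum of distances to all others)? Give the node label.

Farness (sum of distances to all others) for each node — K:8, L:10, M:10, N:10, O:8, P:7, Q:9.
The smallest farness is 7, for P, so P has the highest closeness.

P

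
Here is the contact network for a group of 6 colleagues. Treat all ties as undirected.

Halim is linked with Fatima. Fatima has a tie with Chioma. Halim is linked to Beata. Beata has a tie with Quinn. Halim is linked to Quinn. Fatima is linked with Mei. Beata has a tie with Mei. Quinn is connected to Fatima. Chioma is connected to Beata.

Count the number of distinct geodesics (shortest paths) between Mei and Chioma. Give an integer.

2

The shortest distance is 2. The length-2 paths are: Mei–Beata–Chioma; Mei–Fatima–Chioma.
That gives 2 distinct shortest paths.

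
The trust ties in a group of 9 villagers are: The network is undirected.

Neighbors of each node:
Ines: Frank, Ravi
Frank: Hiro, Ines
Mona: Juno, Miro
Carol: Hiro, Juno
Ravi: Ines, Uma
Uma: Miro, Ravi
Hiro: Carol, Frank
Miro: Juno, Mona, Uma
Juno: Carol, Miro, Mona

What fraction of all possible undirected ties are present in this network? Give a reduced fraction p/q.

There are 10 edges and 9 nodes, so the maximum possible is C(9,2) = 36.
Density = 10/36 = 5/18.

5/18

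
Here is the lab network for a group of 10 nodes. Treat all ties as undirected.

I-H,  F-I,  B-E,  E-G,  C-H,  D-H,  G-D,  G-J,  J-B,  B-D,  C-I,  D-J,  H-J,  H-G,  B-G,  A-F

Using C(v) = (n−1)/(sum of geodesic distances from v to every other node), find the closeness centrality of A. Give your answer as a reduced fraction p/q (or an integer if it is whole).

9/31

Distances from A: B:5, C:3, D:4, E:5, F:1, G:4, H:3, I:2, J:4. Sum = 31.
n = 10, so closeness = 9/31.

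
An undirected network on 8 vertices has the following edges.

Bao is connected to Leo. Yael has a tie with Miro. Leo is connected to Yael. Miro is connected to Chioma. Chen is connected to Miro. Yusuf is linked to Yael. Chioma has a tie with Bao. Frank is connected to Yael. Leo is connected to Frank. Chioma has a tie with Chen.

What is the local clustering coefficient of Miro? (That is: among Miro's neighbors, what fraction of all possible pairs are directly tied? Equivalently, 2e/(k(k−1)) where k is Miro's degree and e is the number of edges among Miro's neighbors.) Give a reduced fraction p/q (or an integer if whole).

1/3

Miro's neighbors: Chen, Chioma, and Yael (k = 3).
Possible neighbor pairs: C(3,2) = 3. Edges among them: Chen–Chioma → e = 1.
Clustering(Miro) = 1/3.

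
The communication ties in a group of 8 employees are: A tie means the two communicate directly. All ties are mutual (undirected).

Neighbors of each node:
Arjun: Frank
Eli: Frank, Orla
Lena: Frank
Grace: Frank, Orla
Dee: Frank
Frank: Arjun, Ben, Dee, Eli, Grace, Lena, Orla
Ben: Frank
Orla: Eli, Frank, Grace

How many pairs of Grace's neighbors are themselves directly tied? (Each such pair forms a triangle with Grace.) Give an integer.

Grace's neighbors: Frank and Orla.
Neighbor pairs that are themselves tied: Grace–Frank–Orla. Each forms one triangle with Grace, for 1 in total.

1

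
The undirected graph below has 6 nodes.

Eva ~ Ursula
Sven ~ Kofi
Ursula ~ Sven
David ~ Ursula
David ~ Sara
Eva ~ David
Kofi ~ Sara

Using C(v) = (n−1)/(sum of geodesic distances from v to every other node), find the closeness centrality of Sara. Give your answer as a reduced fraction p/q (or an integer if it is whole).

5/8

Distances from Sara: David:1, Eva:2, Kofi:1, Sven:2, Ursula:2. Sum = 8.
n = 6, so closeness = 5/8.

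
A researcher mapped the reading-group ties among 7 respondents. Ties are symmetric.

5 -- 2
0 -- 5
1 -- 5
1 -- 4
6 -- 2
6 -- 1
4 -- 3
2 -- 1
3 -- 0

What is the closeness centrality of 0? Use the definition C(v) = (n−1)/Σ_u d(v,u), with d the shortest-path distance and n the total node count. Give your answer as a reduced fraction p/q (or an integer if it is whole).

6/11

Distances from 0: 1:2, 2:2, 3:1, 4:2, 5:1, 6:3. Sum = 11.
n = 7, so closeness = 6/11.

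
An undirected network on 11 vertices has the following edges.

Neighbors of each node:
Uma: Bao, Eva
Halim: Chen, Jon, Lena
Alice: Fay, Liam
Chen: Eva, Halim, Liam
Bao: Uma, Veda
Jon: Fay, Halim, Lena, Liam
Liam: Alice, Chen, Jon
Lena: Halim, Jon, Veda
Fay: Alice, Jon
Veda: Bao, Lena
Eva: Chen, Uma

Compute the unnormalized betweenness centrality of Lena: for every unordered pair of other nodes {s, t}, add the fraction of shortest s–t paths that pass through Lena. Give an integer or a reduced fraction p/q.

Pairs whose geodesics pass through Lena — Halim–Bao: 1; Halim–Veda: 1; Jon–Uma: 1/3; Jon–Bao: 1; Jon–Veda: 1; Fay–Uma: 1/4; Fay–Bao: 1; Fay–Veda: 1; Alice–Bao: 2/3; Alice–Veda: 2/2; Liam–Bao: 1/2; Liam–Veda: 1; Chen–Veda: 1.
All other pairs contribute 0.
Summing the contributions gives betweenness(Lena) = 43/4.

43/4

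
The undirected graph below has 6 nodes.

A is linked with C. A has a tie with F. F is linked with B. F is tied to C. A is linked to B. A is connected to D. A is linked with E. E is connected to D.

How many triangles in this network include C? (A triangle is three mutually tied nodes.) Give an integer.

1

C's neighbors: A and F.
Neighbor pairs that are themselves tied: C–A–F. Each forms one triangle with C, for 1 in total.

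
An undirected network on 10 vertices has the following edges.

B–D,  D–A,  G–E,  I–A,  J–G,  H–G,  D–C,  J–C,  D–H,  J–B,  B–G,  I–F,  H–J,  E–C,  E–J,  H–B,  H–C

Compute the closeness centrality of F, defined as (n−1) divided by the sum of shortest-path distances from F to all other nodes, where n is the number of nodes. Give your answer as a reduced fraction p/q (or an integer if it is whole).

Distances from F: A:2, B:4, C:4, D:3, E:5, G:5, H:4, I:1, J:5. Sum = 33.
n = 10, so closeness = 9/33 = 3/11.

3/11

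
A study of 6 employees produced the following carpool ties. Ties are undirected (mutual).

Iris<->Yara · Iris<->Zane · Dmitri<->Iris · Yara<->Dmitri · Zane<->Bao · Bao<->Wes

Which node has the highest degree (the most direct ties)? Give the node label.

Degrees — Bao:2, Dmitri:2, Iris:3, Wes:1, Yara:2, Zane:2.
The maximum is 3, attained only by Iris.

Iris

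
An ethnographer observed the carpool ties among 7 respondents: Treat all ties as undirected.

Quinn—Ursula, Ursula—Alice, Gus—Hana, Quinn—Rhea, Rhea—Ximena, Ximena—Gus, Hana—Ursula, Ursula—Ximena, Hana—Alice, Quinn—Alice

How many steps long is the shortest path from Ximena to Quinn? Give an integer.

One shortest route is Ximena – Ursula – Quinn, which uses 2 edges, and Ximena and Quinn are not directly tied, so nothing shorter exists. So d(Ximena,Quinn) = 2.

2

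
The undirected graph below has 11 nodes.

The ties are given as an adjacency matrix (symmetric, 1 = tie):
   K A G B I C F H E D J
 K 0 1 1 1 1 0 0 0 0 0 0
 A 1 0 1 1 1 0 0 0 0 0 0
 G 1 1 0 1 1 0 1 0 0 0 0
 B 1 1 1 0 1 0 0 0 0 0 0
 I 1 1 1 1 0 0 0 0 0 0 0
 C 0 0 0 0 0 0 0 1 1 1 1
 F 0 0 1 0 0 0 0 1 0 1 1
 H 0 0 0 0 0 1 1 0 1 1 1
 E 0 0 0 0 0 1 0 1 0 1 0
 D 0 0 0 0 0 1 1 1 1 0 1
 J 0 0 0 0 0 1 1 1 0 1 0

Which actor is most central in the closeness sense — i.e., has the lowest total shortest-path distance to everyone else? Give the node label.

Farness (sum of distances to all others) for each node — A:23, B:23, C:25, D:19, E:26, F:16, G:17, H:19, I:23, J:20, K:23.
The smallest farness is 16, for F, so F has the highest closeness.

F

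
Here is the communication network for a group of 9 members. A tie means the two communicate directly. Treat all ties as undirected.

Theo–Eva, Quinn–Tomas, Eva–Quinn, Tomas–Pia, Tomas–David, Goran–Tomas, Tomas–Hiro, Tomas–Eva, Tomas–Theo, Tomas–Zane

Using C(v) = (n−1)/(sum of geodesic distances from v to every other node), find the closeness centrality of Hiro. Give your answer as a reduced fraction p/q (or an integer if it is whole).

8/15

Distances from Hiro: David:2, Eva:2, Goran:2, Pia:2, Quinn:2, Theo:2, Tomas:1, Zane:2. Sum = 15.
n = 9, so closeness = 8/15.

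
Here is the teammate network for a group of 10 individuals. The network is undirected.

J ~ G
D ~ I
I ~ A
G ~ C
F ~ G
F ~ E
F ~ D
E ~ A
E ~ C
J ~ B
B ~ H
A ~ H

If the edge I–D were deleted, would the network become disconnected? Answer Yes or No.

Even without that edge, I still reaches D via I – A – E – F – D, so the network stays connected. Not a bridge.

No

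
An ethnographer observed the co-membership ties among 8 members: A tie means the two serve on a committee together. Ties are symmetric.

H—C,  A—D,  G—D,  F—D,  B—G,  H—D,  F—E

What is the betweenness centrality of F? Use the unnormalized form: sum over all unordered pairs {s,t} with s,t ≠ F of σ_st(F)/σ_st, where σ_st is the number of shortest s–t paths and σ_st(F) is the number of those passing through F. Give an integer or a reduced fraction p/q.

6

Pairs whose geodesics pass through F — D–E: 1; E–C: 1; E–A: 1; E–B: 1; E–G: 1; E–H: 1.
All other pairs contribute 0.
Summing the contributions gives betweenness(F) = 6.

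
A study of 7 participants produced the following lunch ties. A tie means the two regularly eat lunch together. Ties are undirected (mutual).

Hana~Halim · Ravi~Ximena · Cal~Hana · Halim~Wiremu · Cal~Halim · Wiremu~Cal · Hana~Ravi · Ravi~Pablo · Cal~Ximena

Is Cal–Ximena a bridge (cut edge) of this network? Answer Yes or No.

Even without that edge, Cal still reaches Ximena via Cal – Hana – Ravi – Ximena, so the network stays connected. Not a bridge.

No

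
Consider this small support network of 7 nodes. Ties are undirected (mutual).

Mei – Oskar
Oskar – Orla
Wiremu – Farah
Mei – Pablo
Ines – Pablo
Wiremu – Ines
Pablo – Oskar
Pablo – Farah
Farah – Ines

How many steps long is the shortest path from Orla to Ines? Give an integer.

One shortest route is Orla – Oskar – Pablo – Ines, which uses 3 edges, and at distance 2 from Orla we only reach {Mei, Pablo}, which does not include Ines. So d(Orla,Ines) = 3.

3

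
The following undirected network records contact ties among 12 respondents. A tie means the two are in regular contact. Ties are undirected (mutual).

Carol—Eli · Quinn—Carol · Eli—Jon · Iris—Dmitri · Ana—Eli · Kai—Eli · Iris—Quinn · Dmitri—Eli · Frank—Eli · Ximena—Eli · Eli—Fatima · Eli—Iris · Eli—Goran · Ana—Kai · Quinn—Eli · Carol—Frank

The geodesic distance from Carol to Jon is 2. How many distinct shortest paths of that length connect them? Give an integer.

1

The shortest distance is 2, and the only length-2 path is Carol–Eli–Jon. So there is exactly 1 shortest path.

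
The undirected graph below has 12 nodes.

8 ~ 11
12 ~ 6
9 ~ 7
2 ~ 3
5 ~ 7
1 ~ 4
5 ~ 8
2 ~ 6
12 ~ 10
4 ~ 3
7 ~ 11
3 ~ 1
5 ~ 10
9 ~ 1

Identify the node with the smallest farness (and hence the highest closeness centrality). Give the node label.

Farness (sum of distances to all others) for each node — 1:28, 2:32, 3:30, 4:34, 5:27, 6:32, 7:26, 8:35, 9:27, 10:30, 11:34, 12:31.
The smallest farness is 26, for 7, so 7 has the highest closeness.

7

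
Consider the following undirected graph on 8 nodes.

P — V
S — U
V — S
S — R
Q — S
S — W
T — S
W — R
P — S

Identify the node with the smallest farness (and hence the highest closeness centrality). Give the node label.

S

Farness (sum of distances to all others) for each node — P:12, Q:13, R:12, S:7, T:13, U:13, V:12, W:12.
The smallest farness is 7, for S, so S has the highest closeness.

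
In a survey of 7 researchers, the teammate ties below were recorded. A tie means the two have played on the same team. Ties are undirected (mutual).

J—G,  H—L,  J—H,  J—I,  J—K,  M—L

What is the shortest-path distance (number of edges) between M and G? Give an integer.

One shortest route is M – L – H – J – G, which uses 4 edges, and at distance 3 from M we only reach {J}, which does not include G. So d(M,G) = 4.

4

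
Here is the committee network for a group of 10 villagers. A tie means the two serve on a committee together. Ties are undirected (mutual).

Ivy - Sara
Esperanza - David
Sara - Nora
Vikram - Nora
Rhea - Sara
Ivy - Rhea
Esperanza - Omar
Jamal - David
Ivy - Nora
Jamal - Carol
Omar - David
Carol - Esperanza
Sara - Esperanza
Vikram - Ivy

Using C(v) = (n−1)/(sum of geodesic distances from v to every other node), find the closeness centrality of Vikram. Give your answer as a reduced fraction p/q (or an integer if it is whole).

9/26

Distances from Vikram: Carol:4, David:4, Esperanza:3, Ivy:1, Jamal:5, Nora:1, Omar:4, Rhea:2, Sara:2. Sum = 26.
n = 10, so closeness = 9/26.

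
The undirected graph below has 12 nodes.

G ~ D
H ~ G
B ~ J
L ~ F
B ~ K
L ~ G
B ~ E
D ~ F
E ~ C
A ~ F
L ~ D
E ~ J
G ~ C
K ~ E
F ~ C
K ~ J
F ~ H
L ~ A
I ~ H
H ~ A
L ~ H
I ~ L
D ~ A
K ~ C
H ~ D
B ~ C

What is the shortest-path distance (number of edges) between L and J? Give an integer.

One shortest route is L – F – C – K – J, which uses 4 edges, and at distance 3 from L we only reach {B, E, K}, which does not include J. So d(L,J) = 4.

4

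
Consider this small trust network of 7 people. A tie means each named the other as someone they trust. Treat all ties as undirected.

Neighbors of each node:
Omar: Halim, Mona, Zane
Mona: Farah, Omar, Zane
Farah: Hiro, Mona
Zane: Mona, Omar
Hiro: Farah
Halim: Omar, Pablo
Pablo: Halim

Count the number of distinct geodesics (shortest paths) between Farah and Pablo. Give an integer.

1

The shortest distance is 4, and the only length-4 path is Farah–Mona–Omar–Halim–Pablo. So there is exactly 1 shortest path.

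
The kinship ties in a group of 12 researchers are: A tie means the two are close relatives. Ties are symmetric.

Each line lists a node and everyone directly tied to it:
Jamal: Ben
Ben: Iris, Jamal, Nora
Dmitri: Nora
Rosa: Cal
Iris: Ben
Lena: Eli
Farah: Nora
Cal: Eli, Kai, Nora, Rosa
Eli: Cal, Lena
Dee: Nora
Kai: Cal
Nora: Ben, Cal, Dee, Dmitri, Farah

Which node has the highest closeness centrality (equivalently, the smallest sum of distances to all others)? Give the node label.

Farness (sum of distances to all others) for each node — Ben:24, Cal:20, Dee:28, Dmitri:28, Eli:28, Farah:28, Iris:34, Jamal:34, Kai:30, Lena:38, Nora:18, Rosa:30.
The smallest farness is 18, for Nora, so Nora has the highest closeness.

Nora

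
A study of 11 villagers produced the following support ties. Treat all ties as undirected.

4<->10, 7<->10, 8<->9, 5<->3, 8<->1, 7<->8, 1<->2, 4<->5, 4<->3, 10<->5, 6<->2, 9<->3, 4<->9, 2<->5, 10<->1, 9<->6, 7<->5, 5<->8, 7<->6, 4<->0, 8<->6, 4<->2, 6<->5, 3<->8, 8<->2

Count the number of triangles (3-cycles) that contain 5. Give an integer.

10

5's neighbors: 2, 3, 4, 6, 7, 8, and 10.
Neighbor pairs that are themselves tied: 5–2–4; 5–2–6; 5–2–8; 5–3–4; 5–3–8; 5–4–10; 5–6–7; 5–6–8; 5–7–8; 5–7–10. Each forms one triangle with 5, for 10 in total.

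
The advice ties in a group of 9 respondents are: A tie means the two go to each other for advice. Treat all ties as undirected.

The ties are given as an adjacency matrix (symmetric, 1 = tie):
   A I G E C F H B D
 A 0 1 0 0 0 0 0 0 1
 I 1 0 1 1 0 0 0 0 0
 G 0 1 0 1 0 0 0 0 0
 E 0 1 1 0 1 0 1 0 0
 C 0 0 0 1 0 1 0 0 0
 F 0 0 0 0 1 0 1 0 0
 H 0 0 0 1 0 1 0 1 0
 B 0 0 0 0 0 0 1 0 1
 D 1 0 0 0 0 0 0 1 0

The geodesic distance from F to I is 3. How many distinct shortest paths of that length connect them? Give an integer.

2

The shortest distance is 3. The length-3 paths are: F–C–E–I; F–H–E–I.
That gives 2 distinct shortest paths.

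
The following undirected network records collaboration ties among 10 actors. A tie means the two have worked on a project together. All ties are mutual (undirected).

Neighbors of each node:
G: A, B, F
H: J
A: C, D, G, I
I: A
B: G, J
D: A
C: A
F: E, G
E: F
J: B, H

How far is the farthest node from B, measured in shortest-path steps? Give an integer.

Distances from B: A:2, C:3, D:3, E:3, F:2, G:1, H:2, I:3, J:1.
The largest is 3 (to E, D, C, and I), so the eccentricity of B is 3.

3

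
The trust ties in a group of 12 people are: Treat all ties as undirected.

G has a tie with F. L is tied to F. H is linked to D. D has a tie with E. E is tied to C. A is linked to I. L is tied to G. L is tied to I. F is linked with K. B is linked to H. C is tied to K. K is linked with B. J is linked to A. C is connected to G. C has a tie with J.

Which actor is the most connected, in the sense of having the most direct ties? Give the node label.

Degrees — A:2, B:2, C:4, D:2, E:2, F:3, G:3, H:2, I:2, J:2, K:3, L:3.
The maximum is 4, attained only by C.

C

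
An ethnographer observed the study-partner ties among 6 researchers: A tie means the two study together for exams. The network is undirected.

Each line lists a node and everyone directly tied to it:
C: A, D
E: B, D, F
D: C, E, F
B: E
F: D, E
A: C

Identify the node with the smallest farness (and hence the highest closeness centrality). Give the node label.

Farness (sum of distances to all others) for each node — A:13, B:12, C:9, D:7, E:8, F:9.
The smallest farness is 7, for D, so D has the highest closeness.

D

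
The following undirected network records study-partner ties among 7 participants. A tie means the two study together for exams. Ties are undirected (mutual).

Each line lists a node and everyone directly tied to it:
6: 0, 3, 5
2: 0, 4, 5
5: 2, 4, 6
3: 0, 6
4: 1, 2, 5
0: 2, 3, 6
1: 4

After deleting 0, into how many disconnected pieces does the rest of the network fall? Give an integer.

0's neighbors (2, 3, and 6) remain reachable from one another through other ties, so the rest of the network stays in one piece.

1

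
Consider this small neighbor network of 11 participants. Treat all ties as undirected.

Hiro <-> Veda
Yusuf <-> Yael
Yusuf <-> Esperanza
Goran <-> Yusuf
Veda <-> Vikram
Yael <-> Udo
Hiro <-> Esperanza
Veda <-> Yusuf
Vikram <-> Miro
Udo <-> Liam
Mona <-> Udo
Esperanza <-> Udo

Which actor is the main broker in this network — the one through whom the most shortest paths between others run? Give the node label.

Yusuf

Unnormalized betweenness of each node: Esperanza:41/3, Goran:0, Hiro:9/2, Liam:0, Miro:0, Mona:0, Udo:107/6, Veda:52/3, Vikram:9, Yael:6, Yusuf:62/3.
Yusuf has the largest value, 62/3, making it the main broker — the node through which the most shortest paths run.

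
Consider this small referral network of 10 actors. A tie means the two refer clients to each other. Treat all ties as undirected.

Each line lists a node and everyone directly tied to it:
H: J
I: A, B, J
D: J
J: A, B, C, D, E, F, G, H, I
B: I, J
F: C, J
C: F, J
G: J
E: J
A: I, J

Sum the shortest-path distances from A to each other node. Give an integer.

16

Distances from A: B:2, C:2, D:2, E:2, F:2, G:2, H:2, I:1, J:1.
Sum = 2 + 2 + 2 + 2 + 2 + 2 + 2 + 1 + 1 = 16.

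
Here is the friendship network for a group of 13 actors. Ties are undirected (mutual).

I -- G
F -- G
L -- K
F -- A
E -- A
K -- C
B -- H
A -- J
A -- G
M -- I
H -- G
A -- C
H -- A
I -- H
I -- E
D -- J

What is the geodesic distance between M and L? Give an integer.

One shortest route is M – I – G – A – C – K – L, which uses 6 edges, and at distance 5 from M we only reach {D, K}, which does not include L. So d(M,L) = 6.

6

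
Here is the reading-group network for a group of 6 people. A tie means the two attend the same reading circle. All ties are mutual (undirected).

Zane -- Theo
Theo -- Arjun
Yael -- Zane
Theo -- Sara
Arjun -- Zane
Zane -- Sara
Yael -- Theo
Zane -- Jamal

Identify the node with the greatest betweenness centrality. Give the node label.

Zane

Unnormalized betweenness of each node: Arjun:0, Jamal:0, Sara:0, Theo:3/2, Yael:0, Zane:11/2.
Zane has the largest value, 11/2, making it the main broker — the node through which the most shortest paths run.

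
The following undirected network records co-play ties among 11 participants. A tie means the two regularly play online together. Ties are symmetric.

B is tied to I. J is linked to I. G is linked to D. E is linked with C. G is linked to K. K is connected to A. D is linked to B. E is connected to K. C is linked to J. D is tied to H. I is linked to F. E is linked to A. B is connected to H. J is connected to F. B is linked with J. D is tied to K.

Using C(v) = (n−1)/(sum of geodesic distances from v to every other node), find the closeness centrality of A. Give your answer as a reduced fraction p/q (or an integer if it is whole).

Distances from A: B:3, C:2, D:2, E:1, F:4, G:2, H:3, I:4, J:3, K:1. Sum = 25.
n = 11, so closeness = 10/25 = 2/5.

2/5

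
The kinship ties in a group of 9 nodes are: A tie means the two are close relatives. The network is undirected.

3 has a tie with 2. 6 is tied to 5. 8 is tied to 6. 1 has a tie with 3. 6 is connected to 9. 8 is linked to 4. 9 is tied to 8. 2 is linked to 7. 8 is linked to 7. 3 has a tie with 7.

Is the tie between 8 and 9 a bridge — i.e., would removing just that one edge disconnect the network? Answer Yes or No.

No

Even without that edge, 8 still reaches 9 via 8 – 6 – 9, so the network stays connected. Not a bridge.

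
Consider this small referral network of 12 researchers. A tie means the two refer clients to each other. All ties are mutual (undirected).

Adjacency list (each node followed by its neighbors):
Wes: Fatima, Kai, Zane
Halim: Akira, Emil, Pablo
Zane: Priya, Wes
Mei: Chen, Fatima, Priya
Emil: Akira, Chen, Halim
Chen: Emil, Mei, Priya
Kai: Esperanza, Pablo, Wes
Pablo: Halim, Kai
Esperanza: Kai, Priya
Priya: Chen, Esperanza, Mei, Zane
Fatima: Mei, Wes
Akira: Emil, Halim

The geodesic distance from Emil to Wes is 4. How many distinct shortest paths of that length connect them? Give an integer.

3

The shortest distance is 4. The length-4 paths are: Emil–Chen–Mei–Fatima–Wes; Emil–Chen–Priya–Zane–Wes; Emil–Halim–Pablo–Kai–Wes.
That gives 3 distinct shortest paths.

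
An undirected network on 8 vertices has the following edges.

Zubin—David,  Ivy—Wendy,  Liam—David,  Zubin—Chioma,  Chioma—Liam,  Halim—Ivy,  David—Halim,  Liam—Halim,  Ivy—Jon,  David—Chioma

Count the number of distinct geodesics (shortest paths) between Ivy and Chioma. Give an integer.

The shortest distance is 3. The length-3 paths are: Ivy–Halim–Liam–Chioma; Ivy–Halim–David–Chioma.
That gives 2 distinct shortest paths.

2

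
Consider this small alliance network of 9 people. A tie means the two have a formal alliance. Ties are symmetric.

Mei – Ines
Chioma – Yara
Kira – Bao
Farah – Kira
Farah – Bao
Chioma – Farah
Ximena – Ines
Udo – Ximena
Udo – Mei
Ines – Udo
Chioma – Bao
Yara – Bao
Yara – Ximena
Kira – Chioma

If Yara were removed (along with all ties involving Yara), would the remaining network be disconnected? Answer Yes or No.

Yes

Removing Yara leaves {Bao, Chioma, Farah, and Kira} with no path to {Ines, Mei, Udo, and Ximena}, so the network splits into 2 components. Yara is a cut vertex.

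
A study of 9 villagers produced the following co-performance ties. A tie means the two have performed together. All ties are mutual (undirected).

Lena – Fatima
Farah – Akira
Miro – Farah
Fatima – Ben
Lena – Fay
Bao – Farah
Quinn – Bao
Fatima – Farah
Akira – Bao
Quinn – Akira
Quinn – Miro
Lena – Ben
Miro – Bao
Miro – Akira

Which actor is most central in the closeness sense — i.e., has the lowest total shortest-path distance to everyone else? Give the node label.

Farah

Farness (sum of distances to all others) for each node — Akira:16, Bao:16, Ben:19, Farah:13, Fatima:14, Fay:25, Lena:18, Miro:16, Quinn:21.
The smallest farness is 13, for Farah, so Farah has the highest closeness.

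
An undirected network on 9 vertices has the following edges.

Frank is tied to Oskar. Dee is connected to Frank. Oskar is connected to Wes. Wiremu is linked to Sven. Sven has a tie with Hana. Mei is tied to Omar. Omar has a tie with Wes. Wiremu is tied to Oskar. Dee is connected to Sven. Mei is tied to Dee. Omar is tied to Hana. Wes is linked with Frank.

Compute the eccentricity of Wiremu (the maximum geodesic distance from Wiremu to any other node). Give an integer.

3

Distances from Wiremu: Dee:2, Frank:2, Hana:2, Mei:3, Omar:3, Oskar:1, Sven:1, Wes:2.
The largest is 3 (to Omar and Mei), so the eccentricity of Wiremu is 3.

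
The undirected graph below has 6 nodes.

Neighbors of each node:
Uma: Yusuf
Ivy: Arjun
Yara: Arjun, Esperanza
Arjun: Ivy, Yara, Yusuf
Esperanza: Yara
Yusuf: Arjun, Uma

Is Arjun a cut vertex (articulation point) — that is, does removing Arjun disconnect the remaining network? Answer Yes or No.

Yes

Removing Arjun leaves {Esperanza and Yara} with no path to {Uma and Yusuf}, so the network splits into 3 components. Arjun is a cut vertex.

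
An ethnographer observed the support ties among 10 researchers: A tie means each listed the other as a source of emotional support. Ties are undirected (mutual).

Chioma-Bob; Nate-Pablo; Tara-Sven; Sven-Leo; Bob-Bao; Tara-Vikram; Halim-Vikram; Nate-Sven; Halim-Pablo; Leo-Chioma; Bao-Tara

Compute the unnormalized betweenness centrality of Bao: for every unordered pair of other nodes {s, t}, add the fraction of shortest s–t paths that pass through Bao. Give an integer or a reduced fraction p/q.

6

Pairs whose geodesics pass through Bao — Vikram–Bob: 1; Vikram–Chioma: 1/2; Tara–Bob: 1; Tara–Chioma: 1/2; Bob–Sven: 1/2; Bob–Nate: 1/2; Bob–Pablo: 2/3; Bob–Halim: 1; Chioma–Halim: 1/3.
All other pairs contribute 0.
Summing the contributions gives betweenness(Bao) = 6.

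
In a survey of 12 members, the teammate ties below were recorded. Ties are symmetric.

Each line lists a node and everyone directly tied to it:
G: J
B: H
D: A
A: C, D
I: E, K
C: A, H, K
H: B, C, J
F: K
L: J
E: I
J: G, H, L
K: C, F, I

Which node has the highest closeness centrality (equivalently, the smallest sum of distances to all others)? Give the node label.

C

Farness (sum of distances to all others) for each node — A:30, B:34, C:22, D:40, E:44, F:36, G:40, H:24, I:34, J:30, K:26, L:40.
The smallest farness is 22, for C, so C has the highest closeness.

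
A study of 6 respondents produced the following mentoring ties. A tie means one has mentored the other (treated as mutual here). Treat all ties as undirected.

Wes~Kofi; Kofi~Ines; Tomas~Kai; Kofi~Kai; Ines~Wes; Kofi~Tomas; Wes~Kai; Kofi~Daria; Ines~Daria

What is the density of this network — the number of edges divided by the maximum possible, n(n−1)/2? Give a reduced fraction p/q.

There are 9 edges and 6 nodes, so the maximum possible is C(6,2) = 15.
Density = 9/15 = 3/5.

3/5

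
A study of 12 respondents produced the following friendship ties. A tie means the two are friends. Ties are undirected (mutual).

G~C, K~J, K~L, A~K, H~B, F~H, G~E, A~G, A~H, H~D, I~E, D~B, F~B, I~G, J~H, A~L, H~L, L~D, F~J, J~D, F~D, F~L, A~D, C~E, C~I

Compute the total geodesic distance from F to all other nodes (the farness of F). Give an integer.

24

Distances from F: A:2, B:1, C:4, D:1, E:4, G:3, H:1, I:4, J:1, K:2, L:1.
Sum = 2 + 1 + 4 + 1 + 4 + 3 + 1 + 4 + 1 + 2 + 1 = 24.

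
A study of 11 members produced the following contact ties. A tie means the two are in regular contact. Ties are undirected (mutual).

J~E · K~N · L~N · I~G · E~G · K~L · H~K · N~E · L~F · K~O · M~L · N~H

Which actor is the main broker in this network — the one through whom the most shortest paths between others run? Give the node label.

N

Unnormalized betweenness of each node: E:23, F:0, G:9, H:0, I:0, J:0, K:21/2, L:17, M:0, N:51/2, O:0.
N has the largest value, 51/2, making it the main broker — the node through which the most shortest paths run.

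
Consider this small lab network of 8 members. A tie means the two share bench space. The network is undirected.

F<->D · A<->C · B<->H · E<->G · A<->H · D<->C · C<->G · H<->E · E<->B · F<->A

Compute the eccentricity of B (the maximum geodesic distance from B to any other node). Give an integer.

Distances from B: A:2, C:3, D:4, E:1, F:3, G:2, H:1.
The largest is 4 (to D), so the eccentricity of B is 4.

4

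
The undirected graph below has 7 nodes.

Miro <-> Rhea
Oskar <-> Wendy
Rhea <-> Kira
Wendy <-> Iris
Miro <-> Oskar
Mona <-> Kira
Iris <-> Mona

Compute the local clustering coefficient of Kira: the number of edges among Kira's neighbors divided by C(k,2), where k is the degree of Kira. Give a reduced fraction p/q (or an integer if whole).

Kira's neighbors: Mona and Rhea (k = 2).
Possible neighbor pairs: C(2,2) = 1. Edges among them: none → e = 0.
Clustering(Kira) = 0/1.

0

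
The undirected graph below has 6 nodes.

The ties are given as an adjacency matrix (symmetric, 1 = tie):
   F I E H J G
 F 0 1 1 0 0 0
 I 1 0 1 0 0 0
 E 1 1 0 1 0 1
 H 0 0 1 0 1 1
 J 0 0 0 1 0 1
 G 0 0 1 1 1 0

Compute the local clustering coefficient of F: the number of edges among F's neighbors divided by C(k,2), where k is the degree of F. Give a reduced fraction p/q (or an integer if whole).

F's neighbors: E and I (k = 2).
Possible neighbor pairs: C(2,2) = 1. Edges among them: E–I → e = 1.
Clustering(F) = 1/1.

1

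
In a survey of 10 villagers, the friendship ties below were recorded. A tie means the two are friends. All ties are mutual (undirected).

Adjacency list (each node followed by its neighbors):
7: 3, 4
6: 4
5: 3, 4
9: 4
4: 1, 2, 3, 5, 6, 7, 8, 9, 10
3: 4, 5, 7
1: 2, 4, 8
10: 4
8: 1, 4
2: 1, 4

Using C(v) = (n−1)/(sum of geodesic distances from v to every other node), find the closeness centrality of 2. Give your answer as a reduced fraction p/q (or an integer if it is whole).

Distances from 2: 1:1, 3:2, 4:1, 5:2, 6:2, 7:2, 8:2, 9:2, 10:2. Sum = 16.
n = 10, so closeness = 9/16.

9/16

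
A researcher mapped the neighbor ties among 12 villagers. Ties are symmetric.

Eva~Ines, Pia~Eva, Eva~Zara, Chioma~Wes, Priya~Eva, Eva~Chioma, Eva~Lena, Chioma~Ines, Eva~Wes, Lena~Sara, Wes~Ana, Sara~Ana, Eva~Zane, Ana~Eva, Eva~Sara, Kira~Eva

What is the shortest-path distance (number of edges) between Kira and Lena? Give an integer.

One shortest route is Kira – Eva – Lena, which uses 2 edges, and Kira and Lena are not directly tied, so nothing shorter exists. So d(Kira,Lena) = 2.

2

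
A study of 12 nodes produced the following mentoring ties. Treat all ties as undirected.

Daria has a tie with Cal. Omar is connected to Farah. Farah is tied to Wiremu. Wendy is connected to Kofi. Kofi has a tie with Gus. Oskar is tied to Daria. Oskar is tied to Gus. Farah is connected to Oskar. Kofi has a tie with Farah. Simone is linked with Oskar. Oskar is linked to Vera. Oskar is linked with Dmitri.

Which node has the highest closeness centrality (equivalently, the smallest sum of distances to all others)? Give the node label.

Oskar

Farness (sum of distances to all others) for each node — Cal:35, Daria:25, Dmitri:27, Farah:19, Gus:23, Kofi:25, Omar:29, Oskar:17, Simone:27, Vera:27, Wendy:35, Wiremu:29.
The smallest farness is 17, for Oskar, so Oskar has the highest closeness.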